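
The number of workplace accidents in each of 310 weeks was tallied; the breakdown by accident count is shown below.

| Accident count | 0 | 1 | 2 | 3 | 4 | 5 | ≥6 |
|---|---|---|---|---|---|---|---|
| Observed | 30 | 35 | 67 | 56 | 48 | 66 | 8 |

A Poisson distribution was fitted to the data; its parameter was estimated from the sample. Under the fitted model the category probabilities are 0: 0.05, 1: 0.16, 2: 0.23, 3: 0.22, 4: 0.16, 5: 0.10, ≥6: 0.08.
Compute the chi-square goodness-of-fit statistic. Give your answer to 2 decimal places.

Expected counts E_i = n·p_i: 310×0.05 = 15.5, 310×0.16 = 49.6, 310×0.23 = 71.3, 310×0.22 = 68.2, 310×0.16 = 49.6, 310×0.10 = 31, 310×0.08 = 24.8.
χ² = (30−15.5)²/15.5 + (35−49.6)²/49.6 + (67−71.3)²/71.3 + (56−68.2)²/68.2 + (48−49.6)²/49.6 + (66−31)²/31 + (8−24.8)²/24.8
   = 13.565 + 4.298 + 0.259 + 2.182 + 0.052 + 39.516 + 11.381
Sum = 71.25

71.25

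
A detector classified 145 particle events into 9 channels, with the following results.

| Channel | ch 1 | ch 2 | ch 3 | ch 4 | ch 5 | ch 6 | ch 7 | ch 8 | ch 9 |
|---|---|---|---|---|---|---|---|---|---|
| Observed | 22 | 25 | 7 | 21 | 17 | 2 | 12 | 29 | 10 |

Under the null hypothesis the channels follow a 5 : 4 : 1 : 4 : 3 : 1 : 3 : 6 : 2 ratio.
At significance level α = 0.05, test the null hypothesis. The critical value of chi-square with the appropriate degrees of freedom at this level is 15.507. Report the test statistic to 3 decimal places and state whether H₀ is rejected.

5.160; do not reject

Ratio total = 29. Expected counts: 145×5/29 = 25, 145×4/29 = 20, 145×1/29 = 5, 145×4/29 = 20, 145×3/29 = 15, 145×1/29 = 5, 145×3/29 = 15, 145×6/29 = 30, 145×2/29 = 10.
ch 1: (22 − 25)²/25 = 9/25 = 0.3600
ch 2: (25 − 20)²/20 = 25/20 = 1.2500
ch 3: (7 − 5)²/5 = 4/5 = 0.8000
ch 4: (21 − 20)²/20 = 1/20 = 0.0500
ch 5: (17 − 15)²/15 = 4/15 = 0.2667
ch 6: (2 − 5)²/5 = 9/5 = 1.8000
ch 7: (12 − 15)²/15 = 9/15 = 0.6000
ch 8: (29 − 30)²/30 = 1/30 = 0.0333
ch 9: (10 − 10)²/10 = 0/10 = 0.0000
Sum = 5.160
df = 8. Since 5.160 < 15.507, we do not reject H₀.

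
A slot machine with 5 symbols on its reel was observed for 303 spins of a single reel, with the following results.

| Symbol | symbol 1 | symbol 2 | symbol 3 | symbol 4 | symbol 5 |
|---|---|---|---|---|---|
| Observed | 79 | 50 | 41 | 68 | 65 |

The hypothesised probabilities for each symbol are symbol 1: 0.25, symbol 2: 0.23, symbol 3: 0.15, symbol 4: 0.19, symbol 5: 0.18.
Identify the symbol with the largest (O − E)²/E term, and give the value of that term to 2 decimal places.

symbol 2, 5.56

Expected counts E_i = n·p_i: 303×0.25 = 75.75, 303×0.23 = 69.69, 303×0.15 = 45.45, 303×0.19 = 57.57, 303×0.18 = 54.54.
cat           O        E   (O−E)²/E
symbol 1     79    75.75      0.139
symbol 2     50    69.69      5.563
symbol 3     41    45.45      0.436
symbol 4     68    57.57      1.890
symbol 5     65    54.54      2.006
The largest term is for symbol 2: 5.56.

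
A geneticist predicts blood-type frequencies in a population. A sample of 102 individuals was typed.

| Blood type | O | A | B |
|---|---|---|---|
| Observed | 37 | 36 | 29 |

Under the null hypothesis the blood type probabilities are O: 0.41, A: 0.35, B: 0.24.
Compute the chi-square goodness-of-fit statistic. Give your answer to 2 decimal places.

1.39

Expected counts E_i = n·p_i: 102×0.41 = 41.82, 102×0.35 = 35.7, 102×0.24 = 24.48.
χ² = (37−41.82)²/41.82 + (36−35.7)²/35.7 + (29−24.48)²/24.48
   = 0.556 + 0.003 + 0.835
Sum = 1.39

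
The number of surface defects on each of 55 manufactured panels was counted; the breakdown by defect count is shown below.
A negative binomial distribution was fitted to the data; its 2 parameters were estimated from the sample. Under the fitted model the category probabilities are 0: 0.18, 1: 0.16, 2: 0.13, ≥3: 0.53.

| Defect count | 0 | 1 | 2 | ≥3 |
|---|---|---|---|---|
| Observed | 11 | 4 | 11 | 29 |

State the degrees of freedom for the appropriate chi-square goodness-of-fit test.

1

There are k = 4 categories and 2 parameters estimated from the data, so df = 4 − 1 − 2 = 1.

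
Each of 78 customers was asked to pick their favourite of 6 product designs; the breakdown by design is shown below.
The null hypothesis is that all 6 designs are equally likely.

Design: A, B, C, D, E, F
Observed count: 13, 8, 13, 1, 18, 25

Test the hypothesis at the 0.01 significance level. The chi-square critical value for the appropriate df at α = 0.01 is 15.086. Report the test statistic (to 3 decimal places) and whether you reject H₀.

Expected count for each of the 6 categories: 78/6 = 13.
cat         O        E   (O−E)²/E
A          13       13     0.0000
B           8       13     1.9231
C          13       13     0.0000
D           1       13    11.0769
E          18       13     1.9231
F          25       13    11.0769
Sum = 26.000
df = 5. Since 26.000 > 15.086, we reject H₀.

26.000; reject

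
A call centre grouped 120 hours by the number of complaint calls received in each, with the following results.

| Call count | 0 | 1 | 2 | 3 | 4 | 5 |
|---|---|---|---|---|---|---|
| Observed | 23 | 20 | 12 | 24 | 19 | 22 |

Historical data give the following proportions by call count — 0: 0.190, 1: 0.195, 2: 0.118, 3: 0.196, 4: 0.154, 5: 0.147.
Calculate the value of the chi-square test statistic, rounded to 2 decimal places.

1.93

Expected counts E_i = n·p_i: 120×0.190 = 22.8, 120×0.195 = 23.4, 120×0.118 = 14.16, 120×0.196 = 23.52, 120×0.154 = 18.48, 120×0.147 = 17.64.
cat         O        E   (O−E)²/E
0          23     22.8      0.002
1          20     23.4      0.494
2          12    14.16      0.329
3          24    23.52      0.010
4          19    18.48      0.015
5          22    17.64      1.078
Sum = 1.93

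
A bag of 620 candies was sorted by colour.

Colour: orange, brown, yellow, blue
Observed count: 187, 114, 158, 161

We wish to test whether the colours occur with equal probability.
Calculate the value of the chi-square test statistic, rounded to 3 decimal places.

17.742

Under H₀ each category has probability 1/4, so each expected count is 620/4 = 155.
cat         O        E   (O−E)²/E
orange    187      155     6.6065
brown     114      155    10.8452
yellow    158      155     0.0581
blue      161      155     0.2323
Sum = 17.742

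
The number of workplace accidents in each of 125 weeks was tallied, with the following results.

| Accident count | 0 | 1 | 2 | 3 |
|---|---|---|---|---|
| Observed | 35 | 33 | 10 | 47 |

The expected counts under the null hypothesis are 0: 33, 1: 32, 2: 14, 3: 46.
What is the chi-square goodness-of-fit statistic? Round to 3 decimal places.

0: (35 − 33)²/33 = 4/33 = 0.1212
1: (33 − 32)²/32 = 1/32 = 0.0313
2: (10 − 14)²/14 = 16/14 = 1.1429
3: (47 − 46)²/46 = 1/46 = 0.0217
Sum = 1.317

1.317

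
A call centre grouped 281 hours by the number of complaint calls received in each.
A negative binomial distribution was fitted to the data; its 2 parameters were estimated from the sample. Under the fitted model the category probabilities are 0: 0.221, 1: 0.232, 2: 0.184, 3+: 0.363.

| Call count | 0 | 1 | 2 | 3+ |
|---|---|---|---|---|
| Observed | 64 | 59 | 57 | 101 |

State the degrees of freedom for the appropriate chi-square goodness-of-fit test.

There are k = 4 categories and 2 parameters estimated from the data, so df = 4 − 1 − 2 = 1.

1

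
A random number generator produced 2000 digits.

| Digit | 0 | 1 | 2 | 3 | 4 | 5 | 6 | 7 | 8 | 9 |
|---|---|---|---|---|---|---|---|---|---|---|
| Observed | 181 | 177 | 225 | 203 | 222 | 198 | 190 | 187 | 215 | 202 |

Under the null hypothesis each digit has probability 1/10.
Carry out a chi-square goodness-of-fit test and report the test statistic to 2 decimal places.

Expected count for each of the 10 categories: 2000/10 = 200.
χ² = (181−200)²/200 + (177−200)²/200 + (225−200)²/200 + (203−200)²/200 + (222−200)²/200 + (198−200)²/200 + (190−200)²/200 + (187−200)²/200 + (215−200)²/200 + (202−200)²/200
   = 1.805 + 2.645 + 3.125 + 0.045 + 2.420 + 0.020 + 0.500 + 0.845 + 1.125 + 0.020
Sum = 12.55

12.55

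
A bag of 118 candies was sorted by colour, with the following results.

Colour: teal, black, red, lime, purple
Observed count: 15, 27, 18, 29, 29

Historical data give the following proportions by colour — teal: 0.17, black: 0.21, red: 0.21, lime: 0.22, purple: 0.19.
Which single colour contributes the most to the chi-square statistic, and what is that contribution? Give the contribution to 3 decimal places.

Expected counts E_i = n·p_i: 118×0.17 = 20.06, 118×0.21 = 24.78, 118×0.21 = 24.78, 118×0.22 = 25.96, 118×0.19 = 22.42.
teal: (15 − 20.06)²/20.06 = 25.6036/20.06 = 1.2764
black: (27 − 24.78)²/24.78 = 4.9284/24.78 = 0.1989
red: (18 − 24.78)²/24.78 = 45.9684/24.78 = 1.8551
lime: (29 − 25.96)²/25.96 = 9.2416/25.96 = 0.3560
purple: (29 − 22.42)²/22.42 = 43.2964/22.42 = 1.9312
The largest term is for purple: 1.931.

purple, 1.931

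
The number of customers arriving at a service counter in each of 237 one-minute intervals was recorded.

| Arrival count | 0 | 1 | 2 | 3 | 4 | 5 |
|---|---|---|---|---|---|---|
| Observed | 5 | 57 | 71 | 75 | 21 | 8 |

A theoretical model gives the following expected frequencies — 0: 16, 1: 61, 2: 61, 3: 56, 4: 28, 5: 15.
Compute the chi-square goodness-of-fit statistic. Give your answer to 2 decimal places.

χ² = (5−16)²/16 + (57−61)²/61 + (71−61)²/61 + (75−56)²/56 + (21−28)²/28 + (8−15)²/15
   = 7.563 + 0.262 + 1.639 + 6.446 + 1.750 + 3.267
Sum = 20.93

20.93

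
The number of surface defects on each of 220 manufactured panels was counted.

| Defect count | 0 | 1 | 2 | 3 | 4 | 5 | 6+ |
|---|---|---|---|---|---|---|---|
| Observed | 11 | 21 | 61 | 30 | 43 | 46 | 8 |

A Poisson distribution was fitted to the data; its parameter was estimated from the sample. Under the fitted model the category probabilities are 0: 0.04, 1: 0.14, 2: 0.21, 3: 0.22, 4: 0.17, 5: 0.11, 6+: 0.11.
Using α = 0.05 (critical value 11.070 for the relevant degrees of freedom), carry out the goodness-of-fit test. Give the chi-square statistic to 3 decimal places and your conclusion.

46.725; reject

Expected counts E_i = n·p_i: 220×0.04 = 8.8, 220×0.14 = 30.8, 220×0.21 = 46.2, 220×0.22 = 48.4, 220×0.17 = 37.4, 220×0.11 = 24.2, 220×0.11 = 24.2.
0: (11 − 8.8)²/8.8 = 4.84/8.8 = 0.5500
1: (21 − 30.8)²/30.8 = 96.04/30.8 = 3.1182
2: (61 − 46.2)²/46.2 = 219.04/46.2 = 4.7411
3: (30 − 48.4)²/48.4 = 338.56/48.4 = 6.9950
4: (43 − 37.4)²/37.4 = 31.36/37.4 = 0.8385
5: (46 − 24.2)²/24.2 = 475.24/24.2 = 19.6380
6+: (8 − 24.2)²/24.2 = 262.44/24.2 = 10.8446
Sum = 46.725
df = 5. Since 46.725 > 11.070, we reject H₀.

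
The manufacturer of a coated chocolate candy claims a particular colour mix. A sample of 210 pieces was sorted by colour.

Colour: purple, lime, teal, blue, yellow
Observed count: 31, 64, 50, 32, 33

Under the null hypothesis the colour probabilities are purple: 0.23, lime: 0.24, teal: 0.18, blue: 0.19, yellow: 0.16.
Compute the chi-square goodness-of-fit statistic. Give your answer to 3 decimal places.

Expected counts E_i = n·p_i: 210×0.23 = 48.3, 210×0.24 = 50.4, 210×0.18 = 37.8, 210×0.19 = 39.9, 210×0.16 = 33.6.
purple: (31 − 48.3)²/48.3 = 299.29/48.3 = 6.1965
lime: (64 − 50.4)²/50.4 = 184.96/50.4 = 3.6698
teal: (50 − 37.8)²/37.8 = 148.84/37.8 = 3.9376
blue: (32 − 39.9)²/39.9 = 62.41/39.9 = 1.5642
yellow: (33 − 33.6)²/33.6 = 0.36/33.6 = 0.0107
Sum = 15.379

15.379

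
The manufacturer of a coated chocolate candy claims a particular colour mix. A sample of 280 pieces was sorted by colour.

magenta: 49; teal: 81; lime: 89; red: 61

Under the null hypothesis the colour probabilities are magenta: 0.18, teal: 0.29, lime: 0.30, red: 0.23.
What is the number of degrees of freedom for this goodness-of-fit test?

There are k = 4 categories and no parameters were estimated from the data, so df = 4 − 1 = 3.

3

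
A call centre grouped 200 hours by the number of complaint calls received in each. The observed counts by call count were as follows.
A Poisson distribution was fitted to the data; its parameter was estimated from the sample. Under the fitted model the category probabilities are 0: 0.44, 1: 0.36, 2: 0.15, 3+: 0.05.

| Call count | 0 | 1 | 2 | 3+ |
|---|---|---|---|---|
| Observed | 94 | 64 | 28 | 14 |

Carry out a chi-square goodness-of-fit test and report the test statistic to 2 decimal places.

3.03

Expected counts E_i = n·p_i: 200×0.44 = 88, 200×0.36 = 72, 200×0.15 = 30, 200×0.05 = 10.
χ² = (94−88)²/88 + (64−72)²/72 + (28−30)²/30 + (14−10)²/10
   = 0.409 + 0.889 + 0.133 + 1.600
Sum = 3.03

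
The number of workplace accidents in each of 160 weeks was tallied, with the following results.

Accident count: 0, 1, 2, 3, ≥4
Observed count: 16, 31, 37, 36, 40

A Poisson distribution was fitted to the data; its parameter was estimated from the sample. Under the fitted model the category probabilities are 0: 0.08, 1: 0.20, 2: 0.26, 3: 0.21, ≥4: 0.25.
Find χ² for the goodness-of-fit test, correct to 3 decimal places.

1.511

Expected counts E_i = n·p_i: 160×0.08 = 12.8, 160×0.20 = 32, 160×0.26 = 41.6, 160×0.21 = 33.6, 160×0.25 = 40.
cat         O        E   (O−E)²/E
0          16     12.8     0.8000
1          31       32     0.0313
2          37     41.6     0.5087
3          36     33.6     0.1714
≥4         40       40     0.0000
Sum = 1.511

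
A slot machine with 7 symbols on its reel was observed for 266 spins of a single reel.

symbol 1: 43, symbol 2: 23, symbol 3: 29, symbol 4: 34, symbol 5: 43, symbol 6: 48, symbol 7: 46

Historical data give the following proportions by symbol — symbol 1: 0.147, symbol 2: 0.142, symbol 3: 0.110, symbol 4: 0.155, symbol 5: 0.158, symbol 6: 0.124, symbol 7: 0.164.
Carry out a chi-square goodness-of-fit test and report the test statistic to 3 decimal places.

14.424

Expected counts E_i = n·p_i: 266×0.147 = 39.102, 266×0.142 = 37.772, 266×0.110 = 29.26, 266×0.155 = 41.23, 266×0.158 = 42.028, 266×0.124 = 32.984, 266×0.164 = 43.624.
symbol 1: (43 − 39.102)²/39.102 = 15.194404/39.102 = 0.3886
symbol 2: (23 − 37.772)²/37.772 = 218.211984/37.772 = 5.7771
symbol 3: (29 − 29.26)²/29.26 = 0.0676/29.26 = 0.0023
symbol 4: (34 − 41.23)²/41.23 = 52.2729/41.23 = 1.2678
symbol 5: (43 − 42.028)²/42.028 = 0.944784/42.028 = 0.0225
symbol 6: (48 − 32.984)²/32.984 = 225.480256/32.984 = 6.8360
symbol 7: (46 − 43.624)²/43.624 = 5.645376/43.624 = 0.1294
Sum = 14.424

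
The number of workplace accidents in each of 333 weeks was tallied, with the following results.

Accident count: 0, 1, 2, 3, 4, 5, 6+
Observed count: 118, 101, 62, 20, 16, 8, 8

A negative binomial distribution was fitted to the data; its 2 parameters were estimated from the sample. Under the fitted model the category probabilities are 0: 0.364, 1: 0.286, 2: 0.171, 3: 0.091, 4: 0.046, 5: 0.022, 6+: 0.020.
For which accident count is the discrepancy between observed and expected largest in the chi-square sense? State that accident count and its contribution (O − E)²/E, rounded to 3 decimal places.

Expected counts E_i = n·p_i: 333×0.364 = 121.212, 333×0.286 = 95.238, 333×0.171 = 56.943, 333×0.091 = 30.303, 333×0.046 = 15.318, 333×0.022 = 7.326, 333×0.020 = 6.66.
cat         O        E   (O−E)²/E
0         118  121.212     0.0851
1         101   95.238     0.3486
2          62   56.943     0.4491
3          20   30.303     3.5030
4          16   15.318     0.0304
5           8    7.326     0.0620
6+          8     6.66     0.2696
The largest term is for 3: 3.503.

3, 3.503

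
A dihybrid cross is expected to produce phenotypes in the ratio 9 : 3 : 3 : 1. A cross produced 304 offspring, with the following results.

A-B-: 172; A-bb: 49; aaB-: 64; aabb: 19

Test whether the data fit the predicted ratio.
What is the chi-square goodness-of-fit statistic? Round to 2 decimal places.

1.99

Ratio total = 16. Expected counts: 304×9/16 = 171, 304×3/16 = 57, 304×3/16 = 57, 304×1/16 = 19.
cat         O        E   (O−E)²/E
A-B-      172      171      0.006
A-bb       49       57      1.123
aaB-       64       57      0.860
aabb       19       19      0.000
Sum = 1.99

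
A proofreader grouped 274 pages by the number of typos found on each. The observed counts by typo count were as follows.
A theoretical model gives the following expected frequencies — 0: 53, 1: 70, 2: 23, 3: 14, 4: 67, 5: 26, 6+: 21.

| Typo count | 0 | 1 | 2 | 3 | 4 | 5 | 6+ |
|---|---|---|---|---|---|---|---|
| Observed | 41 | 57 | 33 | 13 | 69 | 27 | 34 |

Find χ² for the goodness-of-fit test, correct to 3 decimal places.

17.696

χ² = (41−53)²/53 + (57−70)²/70 + (33−23)²/23 + (13−14)²/14 + (69−67)²/67 + (27−26)²/26 + (34−21)²/21
   = 2.7170 + 2.4143 + 4.3478 + 0.0714 + 0.0597 + 0.0385 + 8.0476
Sum = 17.696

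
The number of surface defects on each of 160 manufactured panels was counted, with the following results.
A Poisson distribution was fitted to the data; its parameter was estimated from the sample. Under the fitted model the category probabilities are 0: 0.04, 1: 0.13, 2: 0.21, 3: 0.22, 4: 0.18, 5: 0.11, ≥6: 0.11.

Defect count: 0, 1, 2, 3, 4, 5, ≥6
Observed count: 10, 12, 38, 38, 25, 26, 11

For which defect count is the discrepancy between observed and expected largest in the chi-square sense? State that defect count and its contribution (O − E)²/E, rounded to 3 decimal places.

5, 4.009

Expected counts E_i = n·p_i: 160×0.04 = 6.4, 160×0.13 = 20.8, 160×0.21 = 33.6, 160×0.22 = 35.2, 160×0.18 = 28.8, 160×0.11 = 17.6, 160×0.11 = 17.6.
0: (10 − 6.4)²/6.4 = 12.96/6.4 = 2.0250
1: (12 − 20.8)²/20.8 = 77.44/20.8 = 3.7231
2: (38 − 33.6)²/33.6 = 19.36/33.6 = 0.5762
3: (38 − 35.2)²/35.2 = 7.84/35.2 = 0.2227
4: (25 − 28.8)²/28.8 = 14.44/28.8 = 0.5014
5: (26 − 17.6)²/17.6 = 70.56/17.6 = 4.0091
≥6: (11 − 17.6)²/17.6 = 43.56/17.6 = 2.4750
The largest term is for 5: 4.009.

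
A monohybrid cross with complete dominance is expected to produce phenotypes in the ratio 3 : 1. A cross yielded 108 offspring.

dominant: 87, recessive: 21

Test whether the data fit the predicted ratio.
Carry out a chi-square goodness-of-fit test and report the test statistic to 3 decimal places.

1.778

Ratio total = 4. Expected counts: 108×3/4 = 81, 108×1/4 = 27.
cat            O        E   (O−E)²/E
dominant      87       81     0.4444
recessive     21       27     1.3333
Sum = 1.778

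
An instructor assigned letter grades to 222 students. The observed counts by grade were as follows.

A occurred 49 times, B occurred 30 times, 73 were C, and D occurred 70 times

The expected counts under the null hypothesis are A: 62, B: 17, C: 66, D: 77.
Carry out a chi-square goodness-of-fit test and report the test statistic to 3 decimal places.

14.046

A: (49 − 62)²/62 = 169/62 = 2.7258
B: (30 − 17)²/17 = 169/17 = 9.9412
C: (73 − 66)²/66 = 49/66 = 0.7424
D: (70 − 77)²/77 = 49/77 = 0.6364
Sum = 14.046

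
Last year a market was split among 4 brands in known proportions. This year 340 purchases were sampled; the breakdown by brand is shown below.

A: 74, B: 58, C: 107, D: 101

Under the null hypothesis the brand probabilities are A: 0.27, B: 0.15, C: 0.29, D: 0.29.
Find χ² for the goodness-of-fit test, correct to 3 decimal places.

5.186

Expected counts E_i = n·p_i: 340×0.27 = 91.8, 340×0.15 = 51, 340×0.29 = 98.6, 340×0.29 = 98.6.
cat         O        E   (O−E)²/E
A          74     91.8     3.4514
B          58       51     0.9608
C         107     98.6     0.7156
D         101     98.6     0.0584
Sum = 5.186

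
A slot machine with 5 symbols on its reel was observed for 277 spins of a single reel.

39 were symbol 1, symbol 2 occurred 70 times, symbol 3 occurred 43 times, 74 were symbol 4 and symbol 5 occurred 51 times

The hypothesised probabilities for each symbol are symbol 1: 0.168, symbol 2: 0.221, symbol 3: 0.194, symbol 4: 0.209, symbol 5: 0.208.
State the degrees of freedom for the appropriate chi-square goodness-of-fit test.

There are k = 5 categories and no parameters were estimated from the data, so df = 5 − 1 = 4.

4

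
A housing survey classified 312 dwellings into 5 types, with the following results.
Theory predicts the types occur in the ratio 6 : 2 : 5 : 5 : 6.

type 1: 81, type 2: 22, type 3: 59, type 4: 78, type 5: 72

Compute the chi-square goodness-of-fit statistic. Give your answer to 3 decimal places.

Ratio total = 24. Expected counts: 312×6/24 = 78, 312×2/24 = 26, 312×5/24 = 65, 312×5/24 = 65, 312×6/24 = 78.
cat         O        E   (O−E)²/E
type 1     81       78     0.1154
type 2     22       26     0.6154
type 3     59       65     0.5538
type 4     78       65     2.6000
type 5     72       78     0.4615
Sum = 4.346

4.346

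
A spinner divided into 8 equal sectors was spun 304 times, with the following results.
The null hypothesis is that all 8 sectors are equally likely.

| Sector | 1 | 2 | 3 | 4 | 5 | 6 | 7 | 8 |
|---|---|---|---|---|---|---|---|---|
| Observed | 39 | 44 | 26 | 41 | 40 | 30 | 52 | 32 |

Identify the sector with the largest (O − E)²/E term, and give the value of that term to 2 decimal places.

Expected count for each of the 8 categories: 304/8 = 38.
cat         O        E   (O−E)²/E
1          39       38      0.026
2          44       38      0.947
3          26       38      3.789
4          41       38      0.237
5          40       38      0.105
6          30       38      1.684
7          52       38      5.158
8          32       38      0.947
The largest term is for 7: 5.16.

7, 5.16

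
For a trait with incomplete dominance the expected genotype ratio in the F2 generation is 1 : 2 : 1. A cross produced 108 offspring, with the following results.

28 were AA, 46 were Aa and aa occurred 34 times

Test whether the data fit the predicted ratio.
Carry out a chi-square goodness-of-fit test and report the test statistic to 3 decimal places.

3.037

Ratio total = 4. Expected counts: 108×1/4 = 27, 108×2/4 = 54, 108×1/4 = 27.
AA: (28 − 27)²/27 = 1/27 = 0.0370
Aa: (46 − 54)²/54 = 64/54 = 1.1852
aa: (34 − 27)²/27 = 49/27 = 1.8148
Sum = 3.037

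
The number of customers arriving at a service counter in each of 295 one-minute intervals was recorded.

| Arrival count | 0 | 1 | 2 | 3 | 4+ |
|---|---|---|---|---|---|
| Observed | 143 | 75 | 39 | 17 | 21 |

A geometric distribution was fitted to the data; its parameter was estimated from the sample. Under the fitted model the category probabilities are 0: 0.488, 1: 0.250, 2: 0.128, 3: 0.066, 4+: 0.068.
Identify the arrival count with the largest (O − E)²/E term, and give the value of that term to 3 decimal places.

Expected counts E_i = n·p_i: 295×0.488 = 143.96, 295×0.250 = 73.75, 295×0.128 = 37.76, 295×0.066 = 19.47, 295×0.068 = 20.06.
χ² = (143−143.96)²/143.96 + (75−73.75)²/73.75 + (39−37.76)²/37.76 + (17−19.47)²/19.47 + (21−20.06)²/20.06
   = 0.0064 + 0.0212 + 0.0407 + 0.3133 + 0.0440
The largest term is for 3: 0.313.

3, 0.313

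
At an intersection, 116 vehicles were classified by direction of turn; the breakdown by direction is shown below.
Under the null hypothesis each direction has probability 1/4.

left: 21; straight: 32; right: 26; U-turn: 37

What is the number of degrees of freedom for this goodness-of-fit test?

There are k = 4 categories and no parameters were estimated from the data, so df = 4 − 1 = 3.

3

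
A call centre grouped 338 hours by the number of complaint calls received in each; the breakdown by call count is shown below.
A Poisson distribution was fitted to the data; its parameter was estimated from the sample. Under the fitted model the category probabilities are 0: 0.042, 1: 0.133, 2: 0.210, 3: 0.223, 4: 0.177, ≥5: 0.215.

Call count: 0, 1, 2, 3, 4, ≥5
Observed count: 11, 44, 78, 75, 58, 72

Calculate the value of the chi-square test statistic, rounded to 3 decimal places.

1.498

Expected counts E_i = n·p_i: 338×0.042 = 14.196, 338×0.133 = 44.954, 338×0.210 = 70.98, 338×0.223 = 75.374, 338×0.177 = 59.826, 338×0.215 = 72.67.
χ² = (11−14.196)²/14.196 + (44−44.954)²/44.954 + (78−70.98)²/70.98 + (75−75.374)²/75.374 + (58−59.826)²/59.826 + (72−72.67)²/72.67
   = 0.7195 + 0.0202 + 0.6943 + 0.0019 + 0.0557 + 0.0062
Sum = 1.498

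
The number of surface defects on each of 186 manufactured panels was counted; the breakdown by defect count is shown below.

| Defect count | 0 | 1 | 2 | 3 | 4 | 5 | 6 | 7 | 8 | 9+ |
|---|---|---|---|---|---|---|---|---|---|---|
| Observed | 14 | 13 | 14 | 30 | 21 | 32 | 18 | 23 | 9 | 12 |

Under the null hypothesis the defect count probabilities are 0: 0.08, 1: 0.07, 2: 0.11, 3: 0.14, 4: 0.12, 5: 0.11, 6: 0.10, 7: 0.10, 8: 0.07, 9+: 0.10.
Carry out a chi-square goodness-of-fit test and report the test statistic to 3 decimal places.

13.924

Expected counts E_i = n·p_i: 186×0.08 = 14.88, 186×0.07 = 13.02, 186×0.11 = 20.46, 186×0.14 = 26.04, 186×0.12 = 22.32, 186×0.11 = 20.46, 186×0.10 = 18.6, 186×0.10 = 18.6, 186×0.07 = 13.02, 186×0.10 = 18.6.
cat         O        E   (O−E)²/E
0          14    14.88     0.0520
1          13    13.02     0.0000
2          14    20.46     2.0397
3          30    26.04     0.6022
4          21    22.32     0.0781
5          32    20.46     6.5089
6          18     18.6     0.0194
7          23     18.6     1.0409
8           9    13.02     1.2412
9+         12     18.6     2.3419
Sum = 13.924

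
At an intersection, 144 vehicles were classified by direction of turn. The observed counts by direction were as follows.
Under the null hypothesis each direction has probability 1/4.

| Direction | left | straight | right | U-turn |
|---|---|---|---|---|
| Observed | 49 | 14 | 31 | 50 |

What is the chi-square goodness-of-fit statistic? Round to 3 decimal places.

Under H₀ each category has probability 1/4, so each expected count is 144/4 = 36.
cat           O        E   (O−E)²/E
left         49       36     4.6944
straight     14       36    13.4444
right        31       36     0.6944
U-turn       50       36     5.4444
Sum = 24.278

24.278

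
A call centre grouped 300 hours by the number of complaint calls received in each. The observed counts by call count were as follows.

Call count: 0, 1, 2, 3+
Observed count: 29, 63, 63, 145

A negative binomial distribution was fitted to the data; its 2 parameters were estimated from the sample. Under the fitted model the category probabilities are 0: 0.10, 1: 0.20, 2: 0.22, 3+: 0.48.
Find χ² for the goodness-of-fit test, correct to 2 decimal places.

0.33

Expected counts E_i = n·p_i: 300×0.10 = 30, 300×0.20 = 60, 300×0.22 = 66, 300×0.48 = 144.
0: (29 − 30)²/30 = 1/30 = 0.033
1: (63 − 60)²/60 = 9/60 = 0.150
2: (63 − 66)²/66 = 9/66 = 0.136
3+: (145 − 144)²/144 = 1/144 = 0.007
Sum = 0.33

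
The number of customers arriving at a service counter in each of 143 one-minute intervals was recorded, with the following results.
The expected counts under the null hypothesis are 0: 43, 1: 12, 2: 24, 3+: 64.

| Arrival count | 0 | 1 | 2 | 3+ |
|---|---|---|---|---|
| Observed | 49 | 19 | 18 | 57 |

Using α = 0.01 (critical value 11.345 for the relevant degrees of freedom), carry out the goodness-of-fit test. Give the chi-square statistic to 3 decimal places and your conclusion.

cat         O        E   (O−E)²/E
0          49       43     0.8372
1          19       12     4.0833
2          18       24     1.5000
3+         57       64     0.7656
Sum = 7.186
df = 3. Since 7.186 < 11.345, we do not reject H₀.

7.186; do not reject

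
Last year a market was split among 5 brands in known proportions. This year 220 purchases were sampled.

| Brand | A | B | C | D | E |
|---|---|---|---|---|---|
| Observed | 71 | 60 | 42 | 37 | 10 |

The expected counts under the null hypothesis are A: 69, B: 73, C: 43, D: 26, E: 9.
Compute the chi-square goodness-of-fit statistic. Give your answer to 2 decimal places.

cat         O        E   (O−E)²/E
A          71       69      0.058
B          60       73      2.315
C          42       43      0.023
D          37       26      4.654
E          10        9      0.111
Sum = 7.16

7.16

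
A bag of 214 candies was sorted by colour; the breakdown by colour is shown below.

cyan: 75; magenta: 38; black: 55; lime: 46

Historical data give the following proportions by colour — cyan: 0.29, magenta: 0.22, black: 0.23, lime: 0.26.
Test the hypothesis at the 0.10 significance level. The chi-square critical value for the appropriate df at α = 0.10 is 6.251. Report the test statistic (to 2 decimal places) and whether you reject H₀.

Expected counts E_i = n·p_i: 214×0.29 = 62.06, 214×0.22 = 47.08, 214×0.23 = 49.22, 214×0.26 = 55.64.
cyan: (75 − 62.06)²/62.06 = 167.4436/62.06 = 2.698
magenta: (38 − 47.08)²/47.08 = 82.4464/47.08 = 1.751
black: (55 − 49.22)²/49.22 = 33.4084/49.22 = 0.679
lime: (46 − 55.64)²/55.64 = 92.9296/55.64 = 1.670
Sum = 6.80
df = 3. Since 6.80 > 6.251, we reject H₀.

6.80; reject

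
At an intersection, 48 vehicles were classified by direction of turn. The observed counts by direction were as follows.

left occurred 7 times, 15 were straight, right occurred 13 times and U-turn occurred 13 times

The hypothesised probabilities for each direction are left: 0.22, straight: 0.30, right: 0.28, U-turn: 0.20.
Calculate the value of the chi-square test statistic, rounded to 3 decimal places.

2.444

Expected counts E_i = n·p_i: 48×0.22 = 10.56, 48×0.30 = 14.4, 48×0.28 = 13.44, 48×0.20 = 9.6.
χ² = (7−10.56)²/10.56 + (15−14.4)²/14.4 + (13−13.44)²/13.44 + (13−9.6)²/9.6
   = 1.2002 + 0.0250 + 0.0144 + 1.2042
Sum = 2.444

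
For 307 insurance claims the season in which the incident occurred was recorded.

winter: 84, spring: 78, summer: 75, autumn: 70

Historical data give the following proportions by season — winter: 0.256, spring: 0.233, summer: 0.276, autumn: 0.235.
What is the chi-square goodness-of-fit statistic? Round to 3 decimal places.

2.139

Expected counts E_i = n·p_i: 307×0.256 = 78.592, 307×0.233 = 71.531, 307×0.276 = 84.732, 307×0.235 = 72.145.
χ² = (84−78.592)²/78.592 + (78−71.531)²/71.531 + (75−84.732)²/84.732 + (70−72.145)²/72.145
   = 0.3721 + 0.5850 + 1.1178 + 0.0638
Sum = 2.139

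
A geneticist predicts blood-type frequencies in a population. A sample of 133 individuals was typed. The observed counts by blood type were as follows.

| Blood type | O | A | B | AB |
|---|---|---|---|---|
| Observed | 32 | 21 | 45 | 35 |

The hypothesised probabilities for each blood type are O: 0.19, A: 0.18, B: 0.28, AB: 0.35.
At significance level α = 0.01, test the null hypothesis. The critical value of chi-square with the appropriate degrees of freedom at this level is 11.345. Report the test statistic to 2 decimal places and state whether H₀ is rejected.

6.64; do not reject

Expected counts E_i = n·p_i: 133×0.19 = 25.27, 133×0.18 = 23.94, 133×0.28 = 37.24, 133×0.35 = 46.55.
O: (32 − 25.27)²/25.27 = 45.2929/25.27 = 1.792
A: (21 − 23.94)²/23.94 = 8.6436/23.94 = 0.361
B: (45 − 37.24)²/37.24 = 60.2176/37.24 = 1.617
AB: (35 − 46.55)²/46.55 = 133.4025/46.55 = 2.866
Sum = 6.64
df = 3. Since 6.64 < 11.345, we do not reject H₀.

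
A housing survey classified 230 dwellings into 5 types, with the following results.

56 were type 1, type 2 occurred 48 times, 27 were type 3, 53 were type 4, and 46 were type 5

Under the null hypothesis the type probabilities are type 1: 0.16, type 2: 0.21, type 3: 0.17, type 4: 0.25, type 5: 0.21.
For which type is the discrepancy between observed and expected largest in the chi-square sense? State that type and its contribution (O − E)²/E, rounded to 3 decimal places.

Expected counts E_i = n·p_i: 230×0.16 = 36.8, 230×0.21 = 48.3, 230×0.17 = 39.1, 230×0.25 = 57.5, 230×0.21 = 48.3.
cat         O        E   (O−E)²/E
type 1     56     36.8    10.0174
type 2     48     48.3     0.0019
type 3     27     39.1     3.7445
type 4     53     57.5     0.3522
type 5     46     48.3     0.1095
The largest term is for type 1: 10.017.

type 1, 10.017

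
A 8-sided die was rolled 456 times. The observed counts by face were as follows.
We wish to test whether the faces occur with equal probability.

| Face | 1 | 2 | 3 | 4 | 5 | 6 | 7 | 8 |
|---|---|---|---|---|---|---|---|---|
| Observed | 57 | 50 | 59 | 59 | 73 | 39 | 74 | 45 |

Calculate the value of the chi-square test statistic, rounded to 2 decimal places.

18.77

Expected count for each of the 8 categories: 456/8 = 57.
1: (57 − 57)²/57 = 0/57 = 0.000
2: (50 − 57)²/57 = 49/57 = 0.860
3: (59 − 57)²/57 = 4/57 = 0.070
4: (59 − 57)²/57 = 4/57 = 0.070
5: (73 − 57)²/57 = 256/57 = 4.491
6: (39 − 57)²/57 = 324/57 = 5.684
7: (74 − 57)²/57 = 289/57 = 5.070
8: (45 − 57)²/57 = 144/57 = 2.526
Sum = 18.77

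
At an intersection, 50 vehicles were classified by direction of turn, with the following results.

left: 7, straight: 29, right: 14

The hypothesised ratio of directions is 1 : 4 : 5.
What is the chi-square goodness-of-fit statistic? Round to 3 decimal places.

Ratio total = 10. Expected counts: 50×1/10 = 5, 50×4/10 = 20, 50×5/10 = 25.
left: (7 − 5)²/5 = 4/5 = 0.8000
straight: (29 − 20)²/20 = 81/20 = 4.0500
right: (14 − 25)²/25 = 121/25 = 4.8400
Sum = 9.690

9.690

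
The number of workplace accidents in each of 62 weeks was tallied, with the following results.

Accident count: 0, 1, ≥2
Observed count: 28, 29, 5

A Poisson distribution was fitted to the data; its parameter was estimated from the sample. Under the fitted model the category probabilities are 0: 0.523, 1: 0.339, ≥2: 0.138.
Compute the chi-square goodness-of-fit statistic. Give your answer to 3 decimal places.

5.113

Expected counts E_i = n·p_i: 62×0.523 = 32.426, 62×0.339 = 21.018, 62×0.138 = 8.556.
χ² = (28−32.426)²/32.426 + (29−21.018)²/21.018 + (5−8.556)²/8.556
   = 0.6041 + 3.0313 + 1.4779
Sum = 5.113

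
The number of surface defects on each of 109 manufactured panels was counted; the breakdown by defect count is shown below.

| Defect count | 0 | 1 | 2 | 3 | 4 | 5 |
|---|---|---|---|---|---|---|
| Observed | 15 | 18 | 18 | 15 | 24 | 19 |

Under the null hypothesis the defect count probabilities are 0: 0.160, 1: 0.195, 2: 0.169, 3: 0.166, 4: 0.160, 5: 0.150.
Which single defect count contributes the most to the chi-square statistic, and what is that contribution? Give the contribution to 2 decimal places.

Expected counts E_i = n·p_i: 109×0.160 = 17.44, 109×0.195 = 21.255, 109×0.169 = 18.421, 109×0.166 = 18.094, 109×0.160 = 17.44, 109×0.150 = 16.35.
χ² = (15−17.44)²/17.44 + (18−21.255)²/21.255 + (18−18.421)²/18.421 + (15−18.094)²/18.094 + (24−17.44)²/17.44 + (19−16.35)²/16.35
   = 0.341 + 0.498 + 0.010 + 0.529 + 2.468 + 0.430
The largest term is for 4: 2.47.

4, 2.47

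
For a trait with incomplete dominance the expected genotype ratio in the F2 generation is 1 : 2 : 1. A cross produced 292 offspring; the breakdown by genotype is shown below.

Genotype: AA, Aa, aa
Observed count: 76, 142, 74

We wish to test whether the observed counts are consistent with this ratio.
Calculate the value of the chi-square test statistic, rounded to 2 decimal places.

0.25

Ratio total = 4. Expected counts: 292×1/4 = 73, 292×2/4 = 146, 292×1/4 = 73.
cat         O        E   (O−E)²/E
AA         76       73      0.123
Aa        142      146      0.110
aa         74       73      0.014
Sum = 0.25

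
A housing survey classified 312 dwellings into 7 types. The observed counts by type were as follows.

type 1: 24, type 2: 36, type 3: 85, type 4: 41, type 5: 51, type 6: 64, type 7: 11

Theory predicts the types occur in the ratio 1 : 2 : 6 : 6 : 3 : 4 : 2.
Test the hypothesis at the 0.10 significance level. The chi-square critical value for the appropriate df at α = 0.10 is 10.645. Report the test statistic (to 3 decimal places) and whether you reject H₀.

Ratio total = 24. Expected counts: 312×1/24 = 13, 312×2/24 = 26, 312×6/24 = 78, 312×6/24 = 78, 312×3/24 = 39, 312×4/24 = 52, 312×2/24 = 26.
type 1: (24 − 13)²/13 = 121/13 = 9.3077
type 2: (36 − 26)²/26 = 100/26 = 3.8462
type 3: (85 − 78)²/78 = 49/78 = 0.6282
type 4: (41 − 78)²/78 = 1369/78 = 17.5513
type 5: (51 − 39)²/39 = 144/39 = 3.6923
type 6: (64 − 52)²/52 = 144/52 = 2.7692
type 7: (11 − 26)²/26 = 225/26 = 8.6538
Sum = 46.449
df = 6. Since 46.449 > 10.645, we reject H₀.

46.449; reject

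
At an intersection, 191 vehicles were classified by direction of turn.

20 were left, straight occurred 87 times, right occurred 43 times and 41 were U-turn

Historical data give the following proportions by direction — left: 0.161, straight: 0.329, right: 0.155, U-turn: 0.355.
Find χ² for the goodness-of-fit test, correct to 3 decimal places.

Expected counts E_i = n·p_i: 191×0.161 = 30.751, 191×0.329 = 62.839, 191×0.155 = 29.605, 191×0.355 = 67.805.
left: (20 − 30.751)²/30.751 = 115.584001/30.751 = 3.7587
straight: (87 − 62.839)²/62.839 = 583.753921/62.839 = 9.2897
right: (43 − 29.605)²/29.605 = 179.426025/29.605 = 6.0607
U-turn: (41 − 67.805)²/67.805 = 718.508025/67.805 = 10.5967
Sum = 29.706

29.706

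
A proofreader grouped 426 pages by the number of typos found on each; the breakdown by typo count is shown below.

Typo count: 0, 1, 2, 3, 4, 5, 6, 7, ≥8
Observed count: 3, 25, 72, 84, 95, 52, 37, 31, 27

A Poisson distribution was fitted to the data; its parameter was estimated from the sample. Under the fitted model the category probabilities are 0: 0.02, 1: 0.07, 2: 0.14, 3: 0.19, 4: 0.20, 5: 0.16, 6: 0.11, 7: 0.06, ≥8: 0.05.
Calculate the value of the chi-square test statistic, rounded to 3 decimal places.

16.749

Expected counts E_i = n·p_i: 426×0.02 = 8.52, 426×0.07 = 29.82, 426×0.14 = 59.64, 426×0.19 = 80.94, 426×0.20 = 85.2, 426×0.16 = 68.16, 426×0.11 = 46.86, 426×0.06 = 25.56, 426×0.05 = 21.3.
0: (3 − 8.52)²/8.52 = 30.4704/8.52 = 3.5763
1: (25 − 29.82)²/29.82 = 23.2324/29.82 = 0.7791
2: (72 − 59.64)²/59.64 = 152.7696/59.64 = 2.5615
3: (84 − 80.94)²/80.94 = 9.3636/80.94 = 0.1157
4: (95 − 85.2)²/85.2 = 96.04/85.2 = 1.1272
5: (52 − 68.16)²/68.16 = 261.1456/68.16 = 3.8314
6: (37 − 46.86)²/46.86 = 97.2196/46.86 = 2.0747
7: (31 − 25.56)²/25.56 = 29.5936/25.56 = 1.1578
≥8: (27 − 21.3)²/21.3 = 32.49/21.3 = 1.5254
Sum = 16.749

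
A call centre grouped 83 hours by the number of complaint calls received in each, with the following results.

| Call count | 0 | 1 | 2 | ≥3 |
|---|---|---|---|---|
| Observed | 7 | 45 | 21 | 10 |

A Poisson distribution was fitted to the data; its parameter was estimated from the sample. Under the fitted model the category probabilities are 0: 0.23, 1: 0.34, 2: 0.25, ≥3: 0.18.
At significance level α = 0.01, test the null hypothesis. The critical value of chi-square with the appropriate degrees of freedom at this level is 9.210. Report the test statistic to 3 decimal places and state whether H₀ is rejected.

Expected counts E_i = n·p_i: 83×0.23 = 19.09, 83×0.34 = 28.22, 83×0.25 = 20.75, 83×0.18 = 14.94.
χ² = (7−19.09)²/19.09 + (45−28.22)²/28.22 + (21−20.75)²/20.75 + (10−14.94)²/14.94
   = 7.6568 + 9.9776 + 0.0030 + 1.6334
Sum = 19.271
df = 2. Since 19.271 > 9.210, we reject H₀.

19.271; reject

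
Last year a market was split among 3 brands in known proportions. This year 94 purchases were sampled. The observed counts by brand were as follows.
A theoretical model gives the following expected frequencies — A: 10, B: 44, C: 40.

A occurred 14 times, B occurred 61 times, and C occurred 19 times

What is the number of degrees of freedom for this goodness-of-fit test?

There are k = 3 categories and no parameters were estimated from the data, so df = 3 − 1 = 2.

2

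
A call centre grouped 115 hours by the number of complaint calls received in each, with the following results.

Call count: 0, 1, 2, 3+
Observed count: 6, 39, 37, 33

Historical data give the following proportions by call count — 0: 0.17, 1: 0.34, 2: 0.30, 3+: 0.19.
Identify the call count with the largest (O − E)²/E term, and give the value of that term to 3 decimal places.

Expected counts E_i = n·p_i: 115×0.17 = 19.55, 115×0.34 = 39.1, 115×0.30 = 34.5, 115×0.19 = 21.85.
χ² = (6−19.55)²/19.55 + (39−39.1)²/39.1 + (37−34.5)²/34.5 + (33−21.85)²/21.85
   = 9.3914 + 0.0003 + 0.1812 + 5.6898
The largest term is for 0: 9.391.

0, 9.391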